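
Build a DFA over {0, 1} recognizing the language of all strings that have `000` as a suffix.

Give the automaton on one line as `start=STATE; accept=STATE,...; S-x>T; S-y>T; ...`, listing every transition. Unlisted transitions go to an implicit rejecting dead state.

start=S0; accept=S3; S0-0>S1; S0-1>S0; S1-0>S2; S1-1>S0; S2-0>S3; S2-1>S0; S3-0>S3; S3-1>S0

Let each state record the length of the longest suffix of the input read so far that is also a prefix of `000`. S1 means the last symbol is `0`; S2 means the last 2 symbols are `00`; S3 means the last 3 symbols are `000`. Accept only at S3, where the string currently ends in `000`.
4 states suffice.
        0   1  
>  S0   S1  S0 
   S1   S2  S0 
   S2   S3  S0 
 * S3   S3  S0 
(> = start, * = accepting)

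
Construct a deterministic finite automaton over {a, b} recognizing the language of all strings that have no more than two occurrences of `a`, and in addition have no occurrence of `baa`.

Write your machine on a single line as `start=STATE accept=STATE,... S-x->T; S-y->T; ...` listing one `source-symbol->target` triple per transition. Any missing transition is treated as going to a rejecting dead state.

Build one automaton per condition and run them in lockstep. The first has 4 states tracking the count of `a`s, saturating at 3; the second has 4 states tracking partial matches of the forbidden pattern `baa`. A product state is a pair (one from each), accepting exactly when both do. After merging equivalent states the machine shrinks.
A 6-state machine:
        a   b  
>* s0   s1  s2 
 * s1   s3  s1 
 * s2   s4  s2 
 * s3   s5  s3 
 * s4   s5  s1 
   s5   s5  s5 
(> = start, * = accepting)

start=s0; accept=s0,s1,s2,s3,s4; s0-a->s1; s0-b->s2; s1-a->s3; s1-b->s1; s2-a->s4; s2-b->s2; s3-a->s5; s3-b->s3; s4-a->s5; s4-b->s1; s5-a->s5; s5-b->s5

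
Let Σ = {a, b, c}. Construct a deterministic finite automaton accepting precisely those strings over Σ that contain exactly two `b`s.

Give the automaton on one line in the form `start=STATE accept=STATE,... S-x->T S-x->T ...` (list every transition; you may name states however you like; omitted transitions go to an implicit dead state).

start=q0 accept=q2 q0-a->q0 q0-b->q1 q0-c->q0 q1-a->q1 q1-b->q2 q1-c->q1 q2-a->q2 q2-b->q3 q2-c->q2 q3-a->q3 q3-b->q3 q3-c->q3

Count `b`s, saturating at 3: states q0 through q2 mean 0 through 2 `b`s seen; q3 means more than 2. Each `b` increments (capped at q3); other symbols loop. Accept from {q2}.
4 states suffice.
        a   b   c  
>  q0   q0  q1  q0 
   q1   q1  q2  q1 
 * q2   q2  q3  q2 
   q3   q3  q3  q3 
(> = start, * = accepting)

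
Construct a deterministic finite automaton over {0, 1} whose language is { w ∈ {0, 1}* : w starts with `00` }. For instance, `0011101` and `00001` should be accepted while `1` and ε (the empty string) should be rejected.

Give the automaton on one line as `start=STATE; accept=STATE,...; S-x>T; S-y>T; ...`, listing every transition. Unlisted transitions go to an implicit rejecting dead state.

Check the first 2 symbols one by one: A through B record how many have matched `00` so far; any wrong symbol goes to the dead state D. After all 2 match we enter the accepting sink C.
A 4-state machine:
       0  1 
>  A   B  D 
   B   C  D 
 * C   C  C 
   D   D  D 
(> = start, * = accepting)

start=A; accept=C; A-0>B; A-1>D; B-0>C; B-1>D; C-0>C; C-1>C; D-0>D; D-1>D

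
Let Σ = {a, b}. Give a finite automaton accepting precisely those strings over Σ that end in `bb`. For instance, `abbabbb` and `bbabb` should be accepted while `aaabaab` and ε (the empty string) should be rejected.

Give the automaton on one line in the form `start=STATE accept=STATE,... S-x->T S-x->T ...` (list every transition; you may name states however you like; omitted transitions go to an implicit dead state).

Let each state record the length of the longest suffix of the input read so far that is also a prefix of `bb`. q1 means the last symbol is `b`; q2 means the last 2 symbols are `bb`. Accept only at q2, where the string currently ends in `bb`.
        a   b  
>  q0   q0  q1 
   q1   q0  q2 
 * q2   q0  q2 
(> = start, * = accepting)

start=q0 accept=q2 q0-a->q0 q0-b->q1 q1-a->q0 q1-b->q2 q2-a->q0 q2-b->q2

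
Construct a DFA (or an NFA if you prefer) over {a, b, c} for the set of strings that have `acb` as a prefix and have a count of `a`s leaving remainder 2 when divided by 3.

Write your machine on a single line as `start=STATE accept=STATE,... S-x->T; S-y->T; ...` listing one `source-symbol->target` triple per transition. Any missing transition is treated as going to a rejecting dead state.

Handle the two conditions separately and then intersect. One (5 states) tracks whether the input so far still matches the prefix `acb`; the other (3 states) tracks the count of `a`s modulo 3. Each combined state is a pair, one component from each; accept when both components accept. After merging equivalent states the machine shrinks.
        a   b   c  
>  S0   S1  S2  S2 
   S1   S2  S2  S3 
   S2   S2  S2  S2 
   S3   S2  S4  S2 
   S4   S5  S4  S4 
 * S5   S6  S5  S5 
   S6   S4  S6  S6 
(> = start, * = accepting)

start=S0; accept=S5; S0-a->S1; S0-b->S2; S0-c->S2; S1-a->S2; S1-b->S2; S1-c->S3; S2-a->S2; S2-b->S2; S2-c->S2; S3-a->S2; S3-b->S4; S3-c->S2; S4-a->S5; S4-b->S4; S4-c->S4; S5-a->S6; S5-b->S5; S5-c->S5; S6-a->S4; S6-b->S6; S6-c->S6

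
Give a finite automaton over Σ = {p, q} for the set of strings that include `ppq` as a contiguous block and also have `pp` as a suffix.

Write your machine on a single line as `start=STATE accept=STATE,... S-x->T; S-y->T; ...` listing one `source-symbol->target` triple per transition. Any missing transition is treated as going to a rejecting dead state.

Run two small machines in parallel and take their product. One (4 states) tracks whether and how much of `ppq` has been seen; the other (3 states) tracks how much of the suffix `pp` has currently been matched. Each combined state is a pair, one component from each; accept when both components accept.
        p   q  
>  S0   S1  S0 
   S1   S2  S0 
   S2   S2  S3 
   S3   S4  S3 
   S4   S5  S3 
 * S5   S5  S3 
(> = start, * = accepting)

start=S0; accept=S5; S0-p->S1; S0-q->S0; S1-p->S2; S1-q->S0; S2-p->S2; S2-q->S3; S3-p->S4; S3-q->S3; S4-p->S5; S4-q->S3; S5-p->S5; S5-q->S3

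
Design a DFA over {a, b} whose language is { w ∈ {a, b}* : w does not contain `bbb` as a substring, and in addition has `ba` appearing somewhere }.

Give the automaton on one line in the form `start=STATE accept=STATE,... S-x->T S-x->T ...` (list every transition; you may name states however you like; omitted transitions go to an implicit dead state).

Handle the two conditions separately and then intersect. The first has 4 states tracking partial matches of the forbidden pattern `bbb`; the second has 3 states tracking whether and how much of `ba` has been seen. A product state is a pair (one from each), accepting exactly when both do. After merging equivalent states the machine shrinks.
7 states suffice.
        a   b  
>  q0   q0  q1 
   q1   q2  q3 
 * q2   q2  q4 
   q3   q2  q5 
 * q4   q2  q6 
   q5   q5  q5 
 * q6   q2  q5 
(> = start, * = accepting)

start=q0 accept=q2,q4,q6 q0-a->q0 q0-b->q1 q1-a->q2 q1-b->q3 q2-a->q2 q2-b->q4 q3-a->q2 q3-b->q5 q4-a->q2 q4-b->q6 q5-a->q5 q5-b->q5 q6-a->q2 q6-b->q5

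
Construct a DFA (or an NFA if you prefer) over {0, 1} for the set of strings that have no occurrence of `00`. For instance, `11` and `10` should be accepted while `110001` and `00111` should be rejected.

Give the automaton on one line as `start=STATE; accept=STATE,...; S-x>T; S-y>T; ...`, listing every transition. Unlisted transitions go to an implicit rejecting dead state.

This is the complement of 'contains `00`'. Use the same substring-matching states — A through C holding how much of `00` has just been matched — but flip the accepting set: everything except the trap C accepts.
       0  1 
>* A   B  A 
 * B   C  A 
   C   C  C 
(> = start, * = accepting)

start=A; accept=A,B; A-0>B; A-1>A; B-0>C; B-1>A; C-0>C; C-1>C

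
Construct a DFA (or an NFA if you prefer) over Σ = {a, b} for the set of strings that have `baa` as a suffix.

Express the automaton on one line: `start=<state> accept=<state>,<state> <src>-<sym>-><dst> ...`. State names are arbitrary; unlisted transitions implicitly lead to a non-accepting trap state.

start=S0 accept=S3 S0-a->S0 S0-b->S1 S1-a->S2 S1-b->S1 S2-a->S3 S2-b->S1 S3-a->S0 S3-b->S1

Remember how much of `baa` the current input suffix matches. State S0 means no match yet; S1 means the last symbol is `b`; S2 means the last 2 symbols are `ba`; S3 means the last 3 symbols are `baa`. Only S3 accepts. On a mismatch, fall back to the longest proper suffix that is still a prefix of `baa`.
A 4-state machine:
        a   b  
>  S0   S0  S1 
   S1   S2  S1 
   S2   S3  S1 
 * S3   S0  S1 
(> = start, * = accepting)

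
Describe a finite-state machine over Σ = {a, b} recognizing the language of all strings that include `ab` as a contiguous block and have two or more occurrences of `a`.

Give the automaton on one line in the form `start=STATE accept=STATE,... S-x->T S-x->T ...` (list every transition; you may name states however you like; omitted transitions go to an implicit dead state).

Build one automaton per condition and run them in lockstep. The first has 3 states tracking whether and how much of `ab` has been seen; the second has 4 states tracking the count of `a`s, saturating at 3. A product state is a pair (one from each), accepting exactly when both do. Minimizing collapses redundant product states.
        a   b  
>  S0   S1  S0 
   S1   S2  S3 
   S2   S2  S4 
   S3   S4  S3 
 * S4   S4  S4 
(> = start, * = accepting)

start=S0 accept=S4 S0-a->S1 S0-b->S0 S1-a->S2 S1-b->S3 S2-a->S2 S2-b->S4 S3-a->S4 S3-b->S3 S4-a->S4 S4-b->S4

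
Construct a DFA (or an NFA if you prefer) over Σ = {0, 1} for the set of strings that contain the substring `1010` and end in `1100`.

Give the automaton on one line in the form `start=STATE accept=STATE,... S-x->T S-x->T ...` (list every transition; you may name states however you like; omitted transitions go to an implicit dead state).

start=A accept=I A-0->A A-1->B B-0->C B-1->B C-0->A C-1->D D-0->E D-1->B E-0->E E-1->F F-0->E F-1->G G-0->H G-1->G H-0->I H-1->F I-0->E I-1->F

Build one automaton per condition and run them in lockstep. The first has 5 states tracking whether and how much of `1010` has been seen; the second has 5 states tracking how much of the suffix `1100` has currently been matched. A product state is a pair (one from each), accepting exactly when both do. Equivalent product states are then merged.
A 9-state machine:
       0  1 
>  A   A  B 
   B   C  B 
   C   A  D 
   D   E  B 
   E   E  F 
   F   E  G 
   G   H  G 
   H   I  F 
 * I   E  F 
(> = start, * = accepting)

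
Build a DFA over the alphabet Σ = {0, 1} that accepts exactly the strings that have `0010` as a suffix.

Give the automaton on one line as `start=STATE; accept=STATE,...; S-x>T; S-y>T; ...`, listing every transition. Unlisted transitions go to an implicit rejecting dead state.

Let each state record the length of the longest suffix of the input read so far that is also a prefix of `0010`. B means the last symbol is `0`; C means the last 2 symbols are `00`; D means the last 3 symbols are `001`; E means the last 4 symbols are `0010`. Accept only at E, where the string currently ends in `0010`.
       0  1 
>  A   B  A 
   B   C  A 
   C   C  D 
   D   E  A 
 * E   C  A 
(> = start, * = accepting)

start=A; accept=E; A-0>B; A-1>A; B-0>C; B-1>A; C-0>C; C-1>D; D-0>E; D-1>A; E-0>C; E-1>A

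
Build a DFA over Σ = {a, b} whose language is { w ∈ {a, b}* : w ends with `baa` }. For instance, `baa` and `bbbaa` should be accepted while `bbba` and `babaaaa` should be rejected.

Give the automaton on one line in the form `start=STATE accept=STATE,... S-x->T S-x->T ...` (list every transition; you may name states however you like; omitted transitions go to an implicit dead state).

Remember how much of `baa` the current input suffix matches. State s0 means no match yet; s1 means the last symbol is `b`; s2 means the last 2 symbols are `ba`; s3 means the last 3 symbols are `baa`. Only s3 accepts. On a mismatch, fall back to the longest proper suffix that is still a prefix of `baa`.
With 4 states:
        a   b  
>  s0   s0  s1 
   s1   s2  s1 
   s2   s3  s1 
 * s3   s0  s1 
(> = start, * = accepting)

start=s0 accept=s3 s0-a->s0 s0-b->s1 s1-a->s2 s1-b->s1 s2-a->s3 s2-b->s1 s3-a->s0 s3-b->s1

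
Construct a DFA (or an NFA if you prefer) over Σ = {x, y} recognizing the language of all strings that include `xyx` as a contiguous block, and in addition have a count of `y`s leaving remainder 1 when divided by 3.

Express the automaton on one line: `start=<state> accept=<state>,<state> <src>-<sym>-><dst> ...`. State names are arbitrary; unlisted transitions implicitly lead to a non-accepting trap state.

Run two small machines in parallel and take their product. One (4 states) tracks whether and how much of `xyx` has been seen; the other (3 states) tracks the count of `y`s modulo 3. Each combined state is a pair, one component from each; accept when both components accept.
With 12 states:
       x  y 
>  A   B  C 
   B   B  D 
   C   E  F 
   D   G  F 
   E   E  H 
   F   I  A 
 * G   G  J 
   H   J  A 
   I   I  K 
   J   J  L 
   K   L  C 
   L   L  G 
(> = start, * = accepting)

start=A accept=G A-x->B A-y->C B-x->B B-y->D C-x->E C-y->F D-x->G D-y->F E-x->E E-y->H F-x->I F-y->A G-x->G G-y->J H-x->J H-y->A I-x->I I-y->K J-x->J J-y->L K-x->L K-y->C L-x->L L-y->G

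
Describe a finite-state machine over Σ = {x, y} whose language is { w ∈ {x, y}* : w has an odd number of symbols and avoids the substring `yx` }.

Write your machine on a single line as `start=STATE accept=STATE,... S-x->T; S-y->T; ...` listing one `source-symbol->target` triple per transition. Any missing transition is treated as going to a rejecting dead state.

start=q0; accept=q1,q2; q0-x->q1; q0-y->q2; q1-x->q0; q1-y->q3; q2-x->q4; q2-y->q3; q3-x->q4; q3-y->q2; q4-x->q4; q4-y->q4

Handle the two conditions separately and then intersect. The first has 2 states tracking the input length modulo 2; the second has 3 states tracking partial matches of the forbidden pattern `yx`. A product state is a pair (one from each), accepting exactly when both do. Minimizing collapses redundant product states.
With 5 states:
        x   y  
>  q0   q1  q2 
 * q1   q0  q3 
 * q2   q4  q3 
   q3   q4  q2 
   q4   q4  q4 
(> = start, * = accepting)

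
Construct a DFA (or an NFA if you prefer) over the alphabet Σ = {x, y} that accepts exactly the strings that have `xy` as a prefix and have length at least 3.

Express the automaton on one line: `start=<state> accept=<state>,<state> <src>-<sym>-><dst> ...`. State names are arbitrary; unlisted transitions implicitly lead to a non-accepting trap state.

start=S0 accept=S6,S8 S0-x->S1 S0-y->S2 S1-x->S3 S1-y->S4 S2-x->S3 S2-y->S3 S3-x->S5 S3-y->S5 S4-x->S6 S4-y->S6 S5-x->S7 S5-y->S7 S6-x->S8 S6-y->S8 S7-x->S7 S7-y->S7 S8-x->S8 S8-y->S8

Build one automaton per condition and run them in lockstep. One (4 states) tracks whether the input so far still matches the prefix `xy`; the other (5 states) tracks the input length, saturating at 4. Each combined state is a pair, one component from each; accept when both components accept.
With 9 states:
        x   y  
>  S0   S1  S2 
   S1   S3  S4 
   S2   S3  S3 
   S3   S5  S5 
   S4   S6  S6 
   S5   S7  S7 
 * S6   S8  S8 
   S7   S7  S7 
 * S8   S8  S8 
(> = start, * = accepting)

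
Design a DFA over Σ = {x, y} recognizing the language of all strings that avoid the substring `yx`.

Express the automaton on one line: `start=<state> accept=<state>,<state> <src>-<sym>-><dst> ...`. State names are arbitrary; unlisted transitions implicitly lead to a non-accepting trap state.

This is the complement of 'contains `yx`'. Use the same substring-matching states — q0 through q2 holding how much of `yx` has just been matched — but flip the accepting set: everything except the trap q2 accepts.
        x   y  
>* q0   q0  q1 
 * q1   q2  q1 
   q2   q2  q2 
(> = start, * = accepting)

start=q0 accept=q0,q1 q0-x->q0 q0-y->q1 q1-x->q2 q1-y->q1 q2-x->q2 q2-y->q2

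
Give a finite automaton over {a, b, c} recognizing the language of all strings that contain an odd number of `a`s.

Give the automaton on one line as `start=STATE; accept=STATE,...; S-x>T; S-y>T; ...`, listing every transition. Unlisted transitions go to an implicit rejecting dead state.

Keep the running count of `a`s modulo 2: each `a` advances along the cycle q0 → q1 → q0 while other symbols loop. Accept at q1.
        a   b   c  
>  q0   q1  q0  q0 
 * q1   q0  q1  q1 
(> = start, * = accepting)

start=q0; accept=q1; q0-a>q1; q0-b>q0; q0-c>q0; q1-a>q0; q1-b>q1; q1-c>q1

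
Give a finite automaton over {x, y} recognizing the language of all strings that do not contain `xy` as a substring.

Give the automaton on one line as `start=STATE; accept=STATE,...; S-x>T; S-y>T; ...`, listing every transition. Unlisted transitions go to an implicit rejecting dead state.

start=S0; accept=S0,S1; S0-x>S1; S0-y>S0; S1-x>S1; S1-y>S2; S2-x>S2; S2-y>S2

This is the complement of 'contains `xy`'. Use the same substring-matching states — S0 through S2 holding how much of `xy` has just been matched — but flip the accepting set: everything except the trap S2 accepts.
        x   y  
>* S0   S1  S0 
 * S1   S1  S2 
   S2   S2  S2 
(> = start, * = accepting)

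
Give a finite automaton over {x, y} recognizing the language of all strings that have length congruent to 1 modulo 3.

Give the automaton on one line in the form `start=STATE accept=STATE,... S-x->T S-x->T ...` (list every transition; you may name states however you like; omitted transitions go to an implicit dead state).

start=S0 accept=S1 S0-x->S1 S0-y->S1 S1-x->S2 S1-y->S2 S2-x->S0 S2-y->S0

Only the length mod 3 matters, so use a 3-cycle: from any state, every input symbol moves to the next state, wrapping S2 back to S0. Mark S1 accepting.
A 3-state machine:
        x   y  
>  S0   S1  S1 
 * S1   S2  S2 
   S2   S0  S0 
(> = start, * = accepting)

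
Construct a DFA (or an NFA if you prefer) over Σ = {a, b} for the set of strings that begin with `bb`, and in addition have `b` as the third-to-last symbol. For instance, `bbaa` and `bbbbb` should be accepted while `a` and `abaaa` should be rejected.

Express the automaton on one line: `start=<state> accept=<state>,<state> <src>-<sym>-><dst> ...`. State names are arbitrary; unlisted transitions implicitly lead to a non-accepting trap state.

start=S0 accept=S4,S5,S6,S7 S0-a->S1 S0-b->S2 S1-a->S1 S1-b->S1 S2-a->S1 S2-b->S3 S3-a->S4 S3-b->S5 S4-a->S6 S4-b->S7 S5-a->S4 S5-b->S5 S6-a->S8 S6-b->S9 S7-a->S10 S7-b->S3 S8-a->S8 S8-b->S9 S9-a->S10 S9-b->S3 S10-a->S6 S10-b->S7

Build one automaton per condition and run them in lockstep. The first has 4 states tracking whether the input so far still matches the prefix `bb`; the second has 15 states tracking the last 3 symbols read. A product state is a pair (one from each), accepting exactly when both do. Equivalent product states are then merged.
With 11 states:
          a    b  
>  S0     S1   S2 
   S1     S1   S1 
   S2     S1   S3 
   S3     S4   S5 
 * S4     S6   S7 
 * S5     S4   S5 
 * S6     S8   S9 
 * S7    S10   S3 
   S8     S8   S9 
   S9    S10   S3 
   S10    S6   S7 
(> = start, * = accepting)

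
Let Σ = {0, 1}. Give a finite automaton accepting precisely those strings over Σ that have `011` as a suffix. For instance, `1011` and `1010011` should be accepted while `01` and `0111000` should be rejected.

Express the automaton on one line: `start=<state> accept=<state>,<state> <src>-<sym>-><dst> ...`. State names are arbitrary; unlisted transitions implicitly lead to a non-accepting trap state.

start=A accept=D A-0->B A-1->A B-0->B B-1->C C-0->B C-1->D D-0->B D-1->A

Remember how much of `011` the current input suffix matches. State A means no match yet; B means the last symbol is `0`; C means the last 2 symbols are `01`; D means the last 3 symbols are `011`. Only D accepts. On a mismatch, fall back to the longest proper suffix that is still a prefix of `011`.
A 4-state machine:
       0  1 
>  A   B  A 
   B   B  C 
   C   B  D 
 * D   B  A 
(> = start, * = accepting)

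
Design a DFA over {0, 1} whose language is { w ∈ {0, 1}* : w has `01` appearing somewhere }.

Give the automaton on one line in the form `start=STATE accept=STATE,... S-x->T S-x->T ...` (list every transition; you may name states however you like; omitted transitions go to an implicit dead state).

start=s0 accept=s2 s0-0->s1 s0-1->s0 s1-0->s1 s1-1->s2 s2-0->s2 s2-1->s2

States s0..s1 record the length of the longest prefix of `01` that matches the current input suffix. Reaching s2 means `01` has been seen, and we stay there forever. Accept from s2.
With 3 states:
        0   1  
>  s0   s1  s0 
   s1   s1  s2 
 * s2   s2  s2 
(> = start, * = accepting)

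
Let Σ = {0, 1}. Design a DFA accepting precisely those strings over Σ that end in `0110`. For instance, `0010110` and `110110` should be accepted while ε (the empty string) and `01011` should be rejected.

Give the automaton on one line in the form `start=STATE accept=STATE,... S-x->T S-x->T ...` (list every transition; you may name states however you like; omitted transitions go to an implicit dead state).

Remember how much of `0110` the current input suffix matches. State q0 means no match yet; q1 means the last symbol is `0`; q2 means the last 2 symbols are `01`; q3 means the last 3 symbols are `011`; q4 means the last 4 symbols are `0110`. Only q4 accepts. On a mismatch, fall back to the longest proper suffix that is still a prefix of `0110`.
        0   1  
>  q0   q1  q0 
   q1   q1  q2 
   q2   q1  q3 
   q3   q4  q0 
 * q4   q1  q2 
(> = start, * = accepting)

start=q0 accept=q4 q0-0->q1 q0-1->q0 q1-0->q1 q1-1->q2 q2-0->q1 q2-1->q3 q3-0->q4 q3-1->q0 q4-0->q1 q4-1->q2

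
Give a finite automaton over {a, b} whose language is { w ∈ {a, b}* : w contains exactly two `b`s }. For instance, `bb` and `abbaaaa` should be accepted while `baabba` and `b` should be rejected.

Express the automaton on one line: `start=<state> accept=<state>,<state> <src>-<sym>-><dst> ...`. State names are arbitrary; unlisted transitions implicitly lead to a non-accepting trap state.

Only the number of `b`s matters, and only up to 3. Make a chain S0 → S1 → S2 → S3 advanced by each `b` (with S3 absorbing); every other symbol self-loops. The accepting set is {S2}.
        a   b  
>  S0   S0  S1 
   S1   S1  S2 
 * S2   S2  S3 
   S3   S3  S3 
(> = start, * = accepting)

start=S0 accept=S2 S0-a->S0 S0-b->S1 S1-a->S1 S1-b->S2 S2-a->S2 S2-b->S3 S3-a->S3 S3-b->S3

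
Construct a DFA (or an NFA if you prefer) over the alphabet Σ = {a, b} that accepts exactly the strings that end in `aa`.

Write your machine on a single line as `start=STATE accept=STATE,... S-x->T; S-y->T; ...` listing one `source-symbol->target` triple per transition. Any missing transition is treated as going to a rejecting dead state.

Let each state record the length of the longest suffix of the input read so far that is also a prefix of `aa`. q1 means the last symbol is `a`; q2 means the last 2 symbols are `aa`. Accept only at q2, where the string currently ends in `aa`.
        a   b  
>  q0   q1  q0 
   q1   q2  q0 
 * q2   q2  q0 
(> = start, * = accepting)

start=q0; accept=q2; q0-a->q1; q0-b->q0; q1-a->q2; q1-b->q0; q2-a->q2; q2-b->q0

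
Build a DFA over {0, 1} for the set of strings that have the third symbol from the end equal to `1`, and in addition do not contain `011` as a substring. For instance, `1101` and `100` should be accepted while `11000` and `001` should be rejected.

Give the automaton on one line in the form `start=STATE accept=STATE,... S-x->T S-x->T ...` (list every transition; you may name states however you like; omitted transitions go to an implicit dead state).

start=q0 accept=q11,q12,q13,q14 q0-0->q1 q0-1->q2 q1-0->q3 q1-1->q4 q2-0->q5 q2-1->q6 q3-0->q7 q3-1->q8 q4-0->q9 q4-1->q10 q5-0->q11 q5-1->q12 q6-0->q13 q6-1->q14 q7-0->q7 q7-1->q8 q8-0->q9 q8-1->q10 q9-0->q11 q9-1->q12 q10-0->q15 q10-1->q16 q11-0->q7 q11-1->q8 q12-0->q9 q12-1->q10 q13-0->q11 q13-1->q12 q14-0->q13 q14-1->q14 q15-0->q17 q15-1->q18 q16-0->q15 q16-1->q16 q17-0->q19 q17-1->q20 q18-0->q21 q18-1->q10 q19-0->q19 q19-1->q20 q20-0->q21 q20-1->q10 q21-0->q17 q21-1->q18

Run two small machines in parallel and take their product. The first has 15 states tracking the last 3 symbols read; the second has 4 states tracking partial matches of the forbidden pattern `011`. A product state is a pair (one from each), accepting exactly when both do.
          0    1  
>  q0     q1   q2 
   q1     q3   q4 
   q2     q5   q6 
   q3     q7   q8 
   q4     q9  q10 
   q5    q11  q12 
   q6    q13  q14 
   q7     q7   q8 
   q8     q9  q10 
   q9    q11  q12 
   q10   q15  q16 
 * q11    q7   q8 
 * q12    q9  q10 
 * q13   q11  q12 
 * q14   q13  q14 
   q15   q17  q18 
   q16   q15  q16 
   q17   q19  q20 
   q18   q21  q10 
   q19   q19  q20 
   q20   q21  q10 
   q21   q17  q18 
(> = start, * = accepting)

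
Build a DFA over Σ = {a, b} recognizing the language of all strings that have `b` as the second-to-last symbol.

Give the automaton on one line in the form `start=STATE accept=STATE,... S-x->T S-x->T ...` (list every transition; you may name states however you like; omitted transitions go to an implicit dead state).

A DFA must remember the last 2 symbols (since which symbol is second-to-last isn't known until the input ends). Use one state per possible window of the last ≤2 symbols; accept from those whose window starts with `b`.
A 7-state machine:
        a   b  
>  q0   q1  q2 
   q1   q3  q4 
   q2   q5  q6 
   q3   q3  q4 
   q4   q5  q6 
 * q5   q3  q4 
 * q6   q5  q6 
(> = start, * = accepting)

start=q0 accept=q5,q6 q0-a->q1 q0-b->q2 q1-a->q3 q1-b->q4 q2-a->q5 q2-b->q6 q3-a->q3 q3-b->q4 q4-a->q5 q4-b->q6 q5-a->q3 q5-b->q4 q6-a->q5 q6-b->q6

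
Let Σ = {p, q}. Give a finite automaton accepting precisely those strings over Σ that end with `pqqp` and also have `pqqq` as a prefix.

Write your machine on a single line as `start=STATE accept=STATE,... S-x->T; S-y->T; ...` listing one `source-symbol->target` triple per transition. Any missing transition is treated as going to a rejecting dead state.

start=s0; accept=s9; s0-p->s1; s0-q->s2; s1-p->s2; s1-q->s3; s2-p->s2; s2-q->s2; s3-p->s2; s3-q->s4; s4-p->s2; s4-q->s5; s5-p->s6; s5-q->s5; s6-p->s6; s6-q->s7; s7-p->s6; s7-q->s8; s8-p->s9; s8-q->s5; s9-p->s6; s9-q->s7

Handle the two conditions separately and then intersect. One (5 states) tracks how much of the suffix `pqqp` has currently been matched; the other (6 states) tracks whether the input so far still matches the prefix `pqqq`. Each combined state is a pair, one component from each; accept when both components accept. Equivalent product states are then merged.
        p   q  
>  s0   s1  s2 
   s1   s2  s3 
   s2   s2  s2 
   s3   s2  s4 
   s4   s2  s5 
   s5   s6  s5 
   s6   s6  s7 
   s7   s6  s8 
   s8   s9  s5 
 * s9   s6  s7 
(> = start, * = accepting)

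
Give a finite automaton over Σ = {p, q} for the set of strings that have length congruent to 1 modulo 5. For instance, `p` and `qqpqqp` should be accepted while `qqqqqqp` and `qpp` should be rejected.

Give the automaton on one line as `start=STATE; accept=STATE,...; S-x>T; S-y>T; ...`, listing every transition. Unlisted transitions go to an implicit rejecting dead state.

Only the length mod 5 matters, so use a 5-cycle: from any state, every input symbol moves to the next state, wrapping E back to A. Mark B accepting.
With 5 states:
       p  q 
>  A   B  B 
 * B   C  C 
   C   D  D 
   D   E  E 
   E   A  A 
(> = start, * = accepting)

start=A; accept=B; A-p>B; A-q>B; B-p>C; B-q>C; C-p>D; C-q>D; D-p>E; D-q>E; E-p>A; E-q>A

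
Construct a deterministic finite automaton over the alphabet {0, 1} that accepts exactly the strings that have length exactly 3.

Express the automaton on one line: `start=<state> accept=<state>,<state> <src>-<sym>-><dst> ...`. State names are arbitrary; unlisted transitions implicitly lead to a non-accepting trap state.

start=q0 accept=q3 q0-0->q1 q0-1->q1 q1-0->q2 q1-1->q2 q2-0->q3 q2-1->q3 q3-0->q4 q3-1->q4 q4-0->q4 q4-1->q4

We only need to distinguish lengths 0, 1, …, 3, and '>3'. Chain q0 → q1 → q2 → q3 → q4 on every symbol, with q4 looping. Accepting states: {q3}.
5 states suffice.
        0   1  
>  q0   q1  q1 
   q1   q2  q2 
   q2   q3  q3 
 * q3   q4  q4 
   q4   q4  q4 
(> = start, * = accepting)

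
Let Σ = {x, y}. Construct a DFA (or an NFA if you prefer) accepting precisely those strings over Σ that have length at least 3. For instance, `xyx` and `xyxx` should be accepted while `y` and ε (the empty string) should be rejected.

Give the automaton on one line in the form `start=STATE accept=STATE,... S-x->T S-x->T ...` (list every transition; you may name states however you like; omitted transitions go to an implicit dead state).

start=S0 accept=S3,S4 S0-x->S1 S0-y->S1 S1-x->S2 S1-y->S2 S2-x->S3 S2-y->S3 S3-x->S4 S3-y->S4 S4-x->S4 S4-y->S4

Count input length up to 4: every symbol moves from S0 toward S4, which means 'more than 3' and absorbs. Accept from {S3, S4}.
        x   y  
>  S0   S1  S1 
   S1   S2  S2 
   S2   S3  S3 
 * S3   S4  S4 
 * S4   S4  S4 
(> = start, * = accepting)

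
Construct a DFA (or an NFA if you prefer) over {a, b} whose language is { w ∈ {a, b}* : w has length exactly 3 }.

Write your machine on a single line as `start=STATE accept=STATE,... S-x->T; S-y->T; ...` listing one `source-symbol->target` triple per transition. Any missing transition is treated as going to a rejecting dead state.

Count input length up to 4: every symbol moves from q0 toward q4, which means 'more than 3' and absorbs. Accept from {q3}.
With 5 states:
        a   b  
>  q0   q1  q1 
   q1   q2  q2 
   q2   q3  q3 
 * q3   q4  q4 
   q4   q4  q4 
(> = start, * = accepting)

start=q0; accept=q3; q0-a->q1; q0-b->q1; q1-a->q2; q1-b->q2; q2-a->q3; q2-b->q3; q3-a->q4; q3-b->q4; q4-a->q4; q4-b->q4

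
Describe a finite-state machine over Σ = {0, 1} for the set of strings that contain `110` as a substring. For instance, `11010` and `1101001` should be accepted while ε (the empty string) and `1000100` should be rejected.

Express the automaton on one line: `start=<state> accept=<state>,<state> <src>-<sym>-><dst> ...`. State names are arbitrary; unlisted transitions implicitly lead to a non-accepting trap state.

Track how much of `110` has been matched so far: state S0 is no progress, S3 is the absorbing accept state reached once `110` has occurred. Intermediate states record partial matches; on a mismatch, fall back to the longest reusable overlap.
4 states suffice.
        0   1  
>  S0   S0  S1 
   S1   S0  S2 
   S2   S3  S2 
 * S3   S3  S3 
(> = start, * = accepting)

start=S0 accept=S3 S0-0->S0 S0-1->S1 S1-0->S0 S1-1->S2 S2-0->S3 S2-1->S2 S3-0->S3 S3-1->S3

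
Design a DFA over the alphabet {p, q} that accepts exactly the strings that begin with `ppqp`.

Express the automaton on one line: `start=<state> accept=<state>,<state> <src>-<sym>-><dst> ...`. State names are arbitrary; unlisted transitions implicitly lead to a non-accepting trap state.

Check the first 4 symbols one by one: A through D record how many have matched `ppqp` so far; any wrong symbol goes to the dead state F. After all 4 match we enter the accepting sink E.
A 6-state machine:
       p  q 
>  A   B  F 
   B   C  F 
   C   F  D 
   D   E  F 
 * E   E  E 
   F   F  F 
(> = start, * = accepting)

start=A accept=E A-p->B A-q->F B-p->C B-q->F C-p->F C-q->D D-p->E D-q->F E-p->E E-q->E F-p->F F-q->F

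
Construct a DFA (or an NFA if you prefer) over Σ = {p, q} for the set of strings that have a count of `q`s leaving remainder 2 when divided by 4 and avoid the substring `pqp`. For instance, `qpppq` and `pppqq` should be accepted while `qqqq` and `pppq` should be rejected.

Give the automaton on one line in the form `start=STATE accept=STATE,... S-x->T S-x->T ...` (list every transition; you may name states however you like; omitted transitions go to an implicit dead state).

start=A accept=F,H,I A-p->B A-q->C B-p->B B-q->D C-p->E C-q->F D-p->G D-q->F E-p->E E-q->H F-p->I F-q->J G-p->G G-q->G H-p->G H-q->J I-p->I I-q->K J-p->L J-q->A K-p->G K-q->A L-p->L L-q->M M-p->G M-q->C

Handle the two conditions separately and then intersect. One (4 states) tracks the count of `q`s modulo 4; the other (4 states) tracks partial matches of the forbidden pattern `pqp`. Each combined state is a pair, one component from each; accept when both components accept. After merging equivalent states the machine shrinks.
With 13 states:
       p  q 
>  A   B  C 
   B   B  D 
   C   E  F 
   D   G  F 
   E   E  H 
 * F   I  J 
   G   G  G 
 * H   G  J 
 * I   I  K 
   J   L  A 
   K   G  A 
   L   L  M 
   M   G  C 
(> = start, * = accepting)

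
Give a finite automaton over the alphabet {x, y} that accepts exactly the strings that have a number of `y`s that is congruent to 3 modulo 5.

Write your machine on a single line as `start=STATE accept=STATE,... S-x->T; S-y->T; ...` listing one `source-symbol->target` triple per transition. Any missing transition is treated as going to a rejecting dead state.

start=A; accept=D; A-x->A; A-y->B; B-x->B; B-y->C; C-x->C; C-y->D; D-x->D; D-y->E; E-x->E; E-y->A

The only thing that matters is how many `y`s have appeared, reduced mod 5. Use one state per residue: A for 0, …, E for 4. Reading `y` moves to the next residue; anything else stays put. D is accepting.
5 states suffice.
       x  y 
>  A   A  B 
   B   B  C 
   C   C  D 
 * D   D  E 
   E   E  A 
(> = start, * = accepting)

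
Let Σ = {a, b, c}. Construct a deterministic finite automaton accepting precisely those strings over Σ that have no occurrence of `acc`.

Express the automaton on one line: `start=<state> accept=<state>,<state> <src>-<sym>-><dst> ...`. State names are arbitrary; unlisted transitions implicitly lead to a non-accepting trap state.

start=q0 accept=q0,q1,q2 q0-a->q1 q0-b->q0 q0-c->q0 q1-a->q1 q1-b->q0 q1-c->q2 q2-a->q1 q2-b->q0 q2-c->q3 q3-a->q3 q3-b->q3 q3-c->q3

Track partial matches of the forbidden pattern `acc`. State q3 is a dead state reached once `acc` has occurred; every other state accepts. q0 means no part of `acc` is currently matched.
4 states suffice.
        a   b   c  
>* q0   q1  q0  q0 
 * q1   q1  q0  q2 
 * q2   q1  q0  q3 
   q3   q3  q3  q3 
(> = start, * = accepting)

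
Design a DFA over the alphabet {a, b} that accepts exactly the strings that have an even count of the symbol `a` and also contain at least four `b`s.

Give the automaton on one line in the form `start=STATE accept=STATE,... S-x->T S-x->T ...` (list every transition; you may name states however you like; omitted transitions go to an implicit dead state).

start=s0 accept=s8,s10 s0-a->s1 s0-b->s2 s1-a->s0 s1-b->s3 s2-a->s3 s2-b->s4 s3-a->s2 s3-b->s5 s4-a->s5 s4-b->s6 s5-a->s4 s5-b->s7 s6-a->s7 s6-b->s8 s7-a->s6 s7-b->s9 s8-a->s9 s8-b->s10 s9-a->s8 s9-b->s11 s10-a->s11 s10-b->s10 s11-a->s10 s11-b->s11

Build one automaton per condition and run them in lockstep. One (2 states) tracks the count of `a`s modulo 2; the other (6 states) tracks the count of `b`s, saturating at 5. Each combined state is a pair, one component from each; accept when both components accept.
With 12 states:
          a    b  
>  s0     s1   s2 
   s1     s0   s3 
   s2     s3   s4 
   s3     s2   s5 
   s4     s5   s6 
   s5     s4   s7 
   s6     s7   s8 
   s7     s6   s9 
 * s8     s9  s10 
   s9     s8  s11 
 * s10   s11  s10 
   s11   s10  s11 
(> = start, * = accepting)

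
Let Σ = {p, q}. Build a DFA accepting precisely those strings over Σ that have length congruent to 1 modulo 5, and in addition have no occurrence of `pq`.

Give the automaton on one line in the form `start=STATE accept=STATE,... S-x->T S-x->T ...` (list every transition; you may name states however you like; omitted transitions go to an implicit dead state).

Handle the two conditions separately and then intersect. One (5 states) tracks the input length modulo 5; the other (3 states) tracks partial matches of the forbidden pattern `pq`. Each combined state is a pair, one component from each; accept when both components accept. After merging equivalent states the machine shrinks.
          p    q  
>  S0     S1   S2 
 * S1     S3   S4 
 * S2     S3   S5 
   S3     S6   S4 
   S4     S4   S4 
   S5     S6   S7 
   S6     S8   S4 
   S7     S8   S9 
   S8    S10   S4 
   S9    S10   S0 
   S10    S1   S4 
(> = start, * = accepting)

start=S0 accept=S1,S2 S0-p->S1 S0-q->S2 S1-p->S3 S1-q->S4 S2-p->S3 S2-q->S5 S3-p->S6 S3-q->S4 S4-p->S4 S4-q->S4 S5-p->S6 S5-q->S7 S6-p->S8 S6-q->S4 S7-p->S8 S7-q->S9 S8-p->S10 S8-q->S4 S9-p->S10 S9-q->S0 S10-p->S1 S10-q->S4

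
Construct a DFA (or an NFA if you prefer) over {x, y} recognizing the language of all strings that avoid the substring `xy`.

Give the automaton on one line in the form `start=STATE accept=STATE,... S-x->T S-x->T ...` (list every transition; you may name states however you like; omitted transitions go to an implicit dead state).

start=S0 accept=S0,S1 S0-x->S1 S0-y->S0 S1-x->S1 S1-y->S2 S2-x->S2 S2-y->S2

Track partial matches of the forbidden pattern `xy`. State S2 is a dead state reached once `xy` has occurred; every other state accepts. S0 means no part of `xy` is currently matched.
With 3 states:
        x   y  
>* S0   S1  S0 
 * S1   S1  S2 
   S2   S2  S2 
(> = start, * = accepting)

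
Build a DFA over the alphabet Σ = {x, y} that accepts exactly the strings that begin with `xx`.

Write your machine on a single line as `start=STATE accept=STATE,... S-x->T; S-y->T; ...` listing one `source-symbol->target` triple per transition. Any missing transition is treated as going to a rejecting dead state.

start=A; accept=C; A-x->B; A-y->D; B-x->C; B-y->D; C-x->C; C-y->C; D-x->D; D-y->D

Walk along `xx` while the input agrees: from A take `x` to B, and so on. Any deviation drops to the rejecting sink D. Once C is reached the prefix is confirmed and every continuation is accepted.
A 4-state machine:
       x  y 
>  A   B  D 
   B   C  D 
 * C   C  C 
   D   D  D 
(> = start, * = accepting)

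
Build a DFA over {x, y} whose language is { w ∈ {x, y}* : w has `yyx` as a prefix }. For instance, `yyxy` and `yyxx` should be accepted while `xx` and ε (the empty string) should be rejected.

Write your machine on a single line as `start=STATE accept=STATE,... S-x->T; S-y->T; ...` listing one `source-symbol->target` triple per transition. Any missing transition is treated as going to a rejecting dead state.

Walk along `yyx` while the input agrees: from A take `y` to B, and so on. Any deviation drops to the rejecting sink E. Once D is reached the prefix is confirmed and every continuation is accepted.
5 states suffice.
       x  y 
>  A   E  B 
   B   E  C 
   C   D  E 
 * D   D  D 
   E   E  E 
(> = start, * = accepting)

start=A; accept=D; A-x->E; A-y->B; B-x->E; B-y->C; C-x->D; C-y->E; D-x->D; D-y->D; E-x->E; E-y->E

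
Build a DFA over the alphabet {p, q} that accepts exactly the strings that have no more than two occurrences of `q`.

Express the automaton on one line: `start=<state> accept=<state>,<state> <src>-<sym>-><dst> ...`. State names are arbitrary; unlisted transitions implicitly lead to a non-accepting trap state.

Only the number of `q`s matters, and only up to 3. Make a chain S0 → S1 → S2 → S3 advanced by each `q` (with S3 absorbing); every other symbol self-loops. The accepting set is {S0, S1, S2}.
        p   q  
>* S0   S0  S1 
 * S1   S1  S2 
 * S2   S2  S3 
   S3   S3  S3 
(> = start, * = accepting)

start=S0 accept=S0,S1,S2 S0-p->S0 S0-q->S1 S1-p->S1 S1-q->S2 S2-p->S2 S2-q->S3 S3-p->S3 S3-q->S3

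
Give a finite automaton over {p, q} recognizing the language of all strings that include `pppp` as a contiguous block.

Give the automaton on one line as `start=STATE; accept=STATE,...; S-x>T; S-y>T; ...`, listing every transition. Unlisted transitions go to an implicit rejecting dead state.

start=s0; accept=s4; s0-p>s1; s0-q>s0; s1-p>s2; s1-q>s0; s2-p>s3; s2-q>s0; s3-p>s4; s3-q>s0; s4-p>s4; s4-q>s4

Track how much of `pppp` has been matched so far: state s0 is no progress, s4 is the absorbing accept state reached once `pppp` has occurred. Intermediate states record partial matches; on a mismatch, fall back to the longest reusable overlap.
With 5 states:
        p   q  
>  s0   s1  s0 
   s1   s2  s0 
   s2   s3  s0 
   s3   s4  s0 
 * s4   s4  s4 
(> = start, * = accepting)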